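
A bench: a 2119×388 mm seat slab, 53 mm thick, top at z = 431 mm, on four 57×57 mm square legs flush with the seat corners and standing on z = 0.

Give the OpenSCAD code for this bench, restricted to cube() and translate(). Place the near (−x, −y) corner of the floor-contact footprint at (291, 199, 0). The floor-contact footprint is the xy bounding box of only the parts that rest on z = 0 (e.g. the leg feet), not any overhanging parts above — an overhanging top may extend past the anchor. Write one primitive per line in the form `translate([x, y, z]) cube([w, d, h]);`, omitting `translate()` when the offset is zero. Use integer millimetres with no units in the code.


translate([291, 199, 378]) cube([2119, 388, 53]);
translate([291, 199, 0]) cube([57, 57, 378]);
translate([291, 530, 0]) cube([57, 57, 378]);
translate([2353, 199, 0]) cube([57, 57, 378]);
translate([2353, 530, 0]) cube([57, 57, 378]);


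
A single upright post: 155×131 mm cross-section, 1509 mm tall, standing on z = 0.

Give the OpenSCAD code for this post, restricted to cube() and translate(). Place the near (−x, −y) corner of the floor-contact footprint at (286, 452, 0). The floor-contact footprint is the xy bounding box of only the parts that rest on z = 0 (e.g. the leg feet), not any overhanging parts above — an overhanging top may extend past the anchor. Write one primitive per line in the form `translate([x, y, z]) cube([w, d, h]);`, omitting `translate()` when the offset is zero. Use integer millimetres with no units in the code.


translate([286, 452, 0]) cube([155, 131, 1509]);


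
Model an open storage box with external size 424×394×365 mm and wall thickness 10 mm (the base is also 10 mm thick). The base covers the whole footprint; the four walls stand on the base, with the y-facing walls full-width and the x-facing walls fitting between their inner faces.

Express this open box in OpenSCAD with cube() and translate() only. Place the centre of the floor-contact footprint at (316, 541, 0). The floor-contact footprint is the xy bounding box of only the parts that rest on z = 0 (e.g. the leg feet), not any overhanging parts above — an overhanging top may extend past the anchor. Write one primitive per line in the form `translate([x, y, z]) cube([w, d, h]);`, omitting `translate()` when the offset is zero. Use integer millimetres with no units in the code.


translate([104, 344, 0]) cube([424, 394, 10]);
translate([104, 344, 10]) cube([424, 10, 355]);
translate([104, 728, 10]) cube([424, 10, 355]);
translate([104, 354, 10]) cube([10, 374, 355]);
translate([518, 354, 10]) cube([10, 374, 355]);


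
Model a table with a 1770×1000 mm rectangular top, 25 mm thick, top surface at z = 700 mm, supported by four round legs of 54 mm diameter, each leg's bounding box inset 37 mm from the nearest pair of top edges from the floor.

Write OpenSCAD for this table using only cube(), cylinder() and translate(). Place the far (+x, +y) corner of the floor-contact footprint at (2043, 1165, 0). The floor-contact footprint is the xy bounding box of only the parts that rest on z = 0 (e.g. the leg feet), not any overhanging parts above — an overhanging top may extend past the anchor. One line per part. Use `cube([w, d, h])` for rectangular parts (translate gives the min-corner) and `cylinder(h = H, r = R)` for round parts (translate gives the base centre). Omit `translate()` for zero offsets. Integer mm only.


translate([310, 202, 675]) cube([1770, 1000, 25]);
translate([374, 266, 0]) cylinder(h = 675, r = 27);
translate([2016, 266, 0]) cylinder(h = 675, r = 27);
translate([374, 1138, 0]) cylinder(h = 675, r = 27);
translate([2016, 1138, 0]) cylinder(h = 675, r = 27);


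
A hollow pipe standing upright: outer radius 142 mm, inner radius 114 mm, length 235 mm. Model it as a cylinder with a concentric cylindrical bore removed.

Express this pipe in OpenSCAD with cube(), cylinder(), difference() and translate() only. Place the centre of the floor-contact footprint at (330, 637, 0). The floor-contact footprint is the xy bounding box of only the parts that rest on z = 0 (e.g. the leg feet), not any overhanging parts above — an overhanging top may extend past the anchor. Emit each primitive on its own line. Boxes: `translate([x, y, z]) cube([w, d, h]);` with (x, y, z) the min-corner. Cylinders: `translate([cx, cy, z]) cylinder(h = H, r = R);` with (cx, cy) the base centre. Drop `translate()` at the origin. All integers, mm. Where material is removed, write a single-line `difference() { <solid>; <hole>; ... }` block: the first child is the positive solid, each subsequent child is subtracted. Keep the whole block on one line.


difference() { translate([330, 637, 0]) cylinder(h = 235, r = 142); translate([330, 637, 0]) cylinder(h = 235, r = 114); }


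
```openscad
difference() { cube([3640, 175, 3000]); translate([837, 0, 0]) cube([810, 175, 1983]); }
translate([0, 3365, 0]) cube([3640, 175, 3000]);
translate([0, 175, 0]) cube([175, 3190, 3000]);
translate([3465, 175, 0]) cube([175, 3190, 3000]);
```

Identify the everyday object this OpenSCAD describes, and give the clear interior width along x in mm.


A single room. The interior width is 3290 mm.

Four walls enclosing a rectangle with a door in the front wall — a room. Outside width 3640 minus two 175 mm walls gives 3290 mm.


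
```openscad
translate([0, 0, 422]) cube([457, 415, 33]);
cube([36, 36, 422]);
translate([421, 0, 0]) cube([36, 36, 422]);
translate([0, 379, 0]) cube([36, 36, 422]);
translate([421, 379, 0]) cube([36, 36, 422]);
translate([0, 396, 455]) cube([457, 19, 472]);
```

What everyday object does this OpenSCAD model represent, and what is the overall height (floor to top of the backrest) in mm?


A chair. The overall height is 927 mm.

A slab on four corner posts with a tall panel at the back — a chair. The seat slab sits at z = 422 with thickness 33, and the 472 mm backrest starts at the seat top, so the overall height is 422 + 33 + 472 = 927 mm.


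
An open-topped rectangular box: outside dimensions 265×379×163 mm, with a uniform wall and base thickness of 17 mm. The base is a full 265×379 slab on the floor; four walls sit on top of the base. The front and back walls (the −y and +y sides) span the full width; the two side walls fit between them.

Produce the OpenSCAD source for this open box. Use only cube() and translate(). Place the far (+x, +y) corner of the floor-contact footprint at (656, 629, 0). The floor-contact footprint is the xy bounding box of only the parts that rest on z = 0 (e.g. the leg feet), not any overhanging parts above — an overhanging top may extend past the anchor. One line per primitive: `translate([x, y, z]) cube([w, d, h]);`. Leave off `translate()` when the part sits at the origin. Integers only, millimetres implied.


translate([391, 250, 0]) cube([265, 379, 17]);
translate([391, 250, 17]) cube([265, 17, 146]);
translate([391, 612, 17]) cube([265, 17, 146]);
translate([391, 267, 17]) cube([17, 345, 146]);
translate([639, 267, 17]) cube([17, 345, 146]);


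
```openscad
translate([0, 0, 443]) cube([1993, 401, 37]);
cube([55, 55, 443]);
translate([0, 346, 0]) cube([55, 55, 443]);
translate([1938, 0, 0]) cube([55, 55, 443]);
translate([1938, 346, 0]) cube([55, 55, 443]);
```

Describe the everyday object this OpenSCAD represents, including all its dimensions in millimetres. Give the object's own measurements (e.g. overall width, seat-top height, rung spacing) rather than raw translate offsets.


A bench: a 1993×401 mm seat slab, 37 mm thick, top at z = 480 mm, on four 55×55 mm square legs flush with the seat corners and standing on z = 0.


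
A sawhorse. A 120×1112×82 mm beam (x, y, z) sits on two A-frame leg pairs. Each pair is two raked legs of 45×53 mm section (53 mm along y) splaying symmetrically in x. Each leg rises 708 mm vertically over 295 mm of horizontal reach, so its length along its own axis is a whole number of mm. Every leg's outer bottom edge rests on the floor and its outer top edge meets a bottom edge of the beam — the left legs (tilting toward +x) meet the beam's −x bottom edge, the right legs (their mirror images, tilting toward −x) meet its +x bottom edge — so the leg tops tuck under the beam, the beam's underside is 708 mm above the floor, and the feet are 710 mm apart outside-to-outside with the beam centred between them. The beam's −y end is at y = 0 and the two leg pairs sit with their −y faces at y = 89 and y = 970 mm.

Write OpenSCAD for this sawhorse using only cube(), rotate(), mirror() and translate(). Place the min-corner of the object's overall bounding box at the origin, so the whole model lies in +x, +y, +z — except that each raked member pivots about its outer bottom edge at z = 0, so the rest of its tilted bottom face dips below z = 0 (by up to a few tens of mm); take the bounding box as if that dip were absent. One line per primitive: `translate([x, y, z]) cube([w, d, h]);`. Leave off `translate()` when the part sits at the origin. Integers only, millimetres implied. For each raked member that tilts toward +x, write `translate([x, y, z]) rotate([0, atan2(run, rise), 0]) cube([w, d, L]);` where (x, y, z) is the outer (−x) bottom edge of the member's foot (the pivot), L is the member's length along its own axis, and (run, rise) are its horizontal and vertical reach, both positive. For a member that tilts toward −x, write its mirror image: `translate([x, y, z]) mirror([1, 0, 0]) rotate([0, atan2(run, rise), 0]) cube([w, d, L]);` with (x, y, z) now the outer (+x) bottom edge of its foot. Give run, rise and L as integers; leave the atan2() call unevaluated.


translate([295, 0, 708]) cube([120, 1112, 82]);
translate([0, 89, 0]) rotate([0, atan2(295, 708), 0]) cube([45, 53, 767]);
translate([710, 89, 0]) mirror([1, 0, 0]) rotate([0, atan2(295, 708), 0]) cube([45, 53, 767]);
translate([0, 970, 0]) rotate([0, atan2(295, 708), 0]) cube([45, 53, 767]);
translate([710, 970, 0]) mirror([1, 0, 0]) rotate([0, atan2(295, 708), 0]) cube([45, 53, 767]);


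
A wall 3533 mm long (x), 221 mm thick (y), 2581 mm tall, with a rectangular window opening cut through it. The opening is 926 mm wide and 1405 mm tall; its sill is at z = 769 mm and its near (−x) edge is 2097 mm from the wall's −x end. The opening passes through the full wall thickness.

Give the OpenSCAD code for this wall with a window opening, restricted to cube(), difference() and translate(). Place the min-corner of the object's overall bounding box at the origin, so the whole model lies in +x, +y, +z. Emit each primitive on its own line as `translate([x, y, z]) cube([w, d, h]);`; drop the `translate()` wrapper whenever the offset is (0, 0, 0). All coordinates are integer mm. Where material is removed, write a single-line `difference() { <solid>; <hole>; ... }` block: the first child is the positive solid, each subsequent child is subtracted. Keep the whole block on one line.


difference() { cube([3533, 221, 2581]); translate([2097, 0, 769]) cube([926, 221, 1405]); }


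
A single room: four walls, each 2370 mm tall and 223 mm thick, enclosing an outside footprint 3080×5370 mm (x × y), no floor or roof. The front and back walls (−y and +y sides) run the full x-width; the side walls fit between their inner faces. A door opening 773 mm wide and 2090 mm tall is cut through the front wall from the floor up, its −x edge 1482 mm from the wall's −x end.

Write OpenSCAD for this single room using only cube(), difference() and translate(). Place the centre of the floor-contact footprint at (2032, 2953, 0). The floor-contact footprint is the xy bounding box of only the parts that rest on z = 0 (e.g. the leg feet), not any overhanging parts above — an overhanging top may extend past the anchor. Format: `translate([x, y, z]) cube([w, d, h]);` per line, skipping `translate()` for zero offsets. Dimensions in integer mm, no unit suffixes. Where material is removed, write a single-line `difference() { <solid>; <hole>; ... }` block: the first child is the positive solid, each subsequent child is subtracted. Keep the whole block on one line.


difference() { translate([492, 268, 0]) cube([3080, 223, 2370]); translate([1974, 268, 0]) cube([773, 223, 2090]); }
translate([492, 5415, 0]) cube([3080, 223, 2370]);
translate([492, 491, 0]) cube([223, 4924, 2370]);
translate([3349, 491, 0]) cube([223, 4924, 2370]);


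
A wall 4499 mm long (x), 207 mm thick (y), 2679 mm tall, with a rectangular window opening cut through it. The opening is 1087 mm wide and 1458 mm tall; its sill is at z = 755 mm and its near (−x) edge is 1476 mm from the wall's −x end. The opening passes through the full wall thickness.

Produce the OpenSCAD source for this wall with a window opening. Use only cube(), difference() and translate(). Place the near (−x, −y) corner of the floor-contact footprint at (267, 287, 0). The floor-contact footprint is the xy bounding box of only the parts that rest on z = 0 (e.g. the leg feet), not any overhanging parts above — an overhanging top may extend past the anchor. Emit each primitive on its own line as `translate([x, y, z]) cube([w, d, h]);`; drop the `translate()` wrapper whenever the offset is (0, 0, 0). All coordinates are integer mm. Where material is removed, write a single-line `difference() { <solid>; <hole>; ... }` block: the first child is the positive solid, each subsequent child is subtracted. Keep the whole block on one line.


difference() { translate([267, 287, 0]) cube([4499, 207, 2679]); translate([1743, 287, 755]) cube([1087, 207, 1458]); }


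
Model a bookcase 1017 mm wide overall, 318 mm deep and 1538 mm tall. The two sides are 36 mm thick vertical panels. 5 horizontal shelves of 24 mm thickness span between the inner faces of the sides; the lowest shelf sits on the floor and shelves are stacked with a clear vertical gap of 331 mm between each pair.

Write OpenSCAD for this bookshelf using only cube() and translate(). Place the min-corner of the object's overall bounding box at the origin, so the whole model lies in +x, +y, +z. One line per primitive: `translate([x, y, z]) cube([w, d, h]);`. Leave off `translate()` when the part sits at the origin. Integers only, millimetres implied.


cube([36, 318, 1538]);
translate([981, 0, 0]) cube([36, 318, 1538]);
translate([36, 0, 0]) cube([945, 318, 24]);
translate([36, 0, 355]) cube([945, 318, 24]);
translate([36, 0, 710]) cube([945, 318, 24]);
translate([36, 0, 1065]) cube([945, 318, 24]);
translate([36, 0, 1420]) cube([945, 318, 24]);


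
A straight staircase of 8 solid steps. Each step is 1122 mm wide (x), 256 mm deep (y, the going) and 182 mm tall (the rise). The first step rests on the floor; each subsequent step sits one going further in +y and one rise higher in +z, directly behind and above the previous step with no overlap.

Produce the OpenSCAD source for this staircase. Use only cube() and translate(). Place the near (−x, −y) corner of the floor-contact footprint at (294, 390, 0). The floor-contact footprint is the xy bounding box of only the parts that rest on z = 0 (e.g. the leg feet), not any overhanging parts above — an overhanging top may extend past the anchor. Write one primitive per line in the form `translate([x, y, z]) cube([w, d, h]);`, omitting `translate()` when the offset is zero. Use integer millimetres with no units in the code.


translate([294, 390, 0]) cube([1122, 256, 182]);
translate([294, 646, 182]) cube([1122, 256, 182]);
translate([294, 902, 364]) cube([1122, 256, 182]);
translate([294, 1158, 546]) cube([1122, 256, 182]);
translate([294, 1414, 728]) cube([1122, 256, 182]);
translate([294, 1670, 910]) cube([1122, 256, 182]);
translate([294, 1926, 1092]) cube([1122, 256, 182]);
translate([294, 2182, 1274]) cube([1122, 256, 182]);


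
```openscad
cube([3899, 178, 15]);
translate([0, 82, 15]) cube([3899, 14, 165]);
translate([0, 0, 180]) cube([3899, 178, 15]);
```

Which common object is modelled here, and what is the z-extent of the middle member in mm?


An I-beam. The web height is 165 mm.

Two wide flanges with a thin centred web — an I-beam. Overall 195 mm minus two 15 mm flanges gives a web of 195 − 2·15 = 165 mm.


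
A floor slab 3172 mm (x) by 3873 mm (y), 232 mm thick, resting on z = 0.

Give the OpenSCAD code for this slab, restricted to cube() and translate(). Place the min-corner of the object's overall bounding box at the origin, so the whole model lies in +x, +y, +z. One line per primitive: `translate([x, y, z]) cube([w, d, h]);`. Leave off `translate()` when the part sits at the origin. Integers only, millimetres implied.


cube([3172, 3873, 232]);


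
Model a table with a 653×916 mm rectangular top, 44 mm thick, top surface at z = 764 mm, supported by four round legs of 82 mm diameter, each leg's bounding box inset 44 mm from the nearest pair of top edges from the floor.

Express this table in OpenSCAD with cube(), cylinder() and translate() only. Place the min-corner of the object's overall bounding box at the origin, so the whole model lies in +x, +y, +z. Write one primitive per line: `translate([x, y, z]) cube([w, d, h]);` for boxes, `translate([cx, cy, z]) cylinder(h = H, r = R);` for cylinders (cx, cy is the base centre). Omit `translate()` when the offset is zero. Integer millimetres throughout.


translate([0, 0, 720]) cube([653, 916, 44]);
translate([85, 85, 0]) cylinder(h = 720, r = 41);
translate([568, 85, 0]) cylinder(h = 720, r = 41);
translate([85, 831, 0]) cylinder(h = 720, r = 41);
translate([568, 831, 0]) cylinder(h = 720, r = 41);


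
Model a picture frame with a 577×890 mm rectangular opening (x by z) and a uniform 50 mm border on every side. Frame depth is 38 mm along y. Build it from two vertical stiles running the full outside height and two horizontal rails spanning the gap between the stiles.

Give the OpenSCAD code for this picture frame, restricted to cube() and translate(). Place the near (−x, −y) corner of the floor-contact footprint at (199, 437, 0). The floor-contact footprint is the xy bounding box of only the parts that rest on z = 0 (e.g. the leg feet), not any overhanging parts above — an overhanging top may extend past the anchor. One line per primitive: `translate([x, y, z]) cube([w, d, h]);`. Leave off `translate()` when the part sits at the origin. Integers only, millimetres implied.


translate([199, 437, 0]) cube([50, 38, 990]);
translate([826, 437, 0]) cube([50, 38, 990]);
translate([249, 437, 0]) cube([577, 38, 50]);
translate([249, 437, 940]) cube([577, 38, 50]);


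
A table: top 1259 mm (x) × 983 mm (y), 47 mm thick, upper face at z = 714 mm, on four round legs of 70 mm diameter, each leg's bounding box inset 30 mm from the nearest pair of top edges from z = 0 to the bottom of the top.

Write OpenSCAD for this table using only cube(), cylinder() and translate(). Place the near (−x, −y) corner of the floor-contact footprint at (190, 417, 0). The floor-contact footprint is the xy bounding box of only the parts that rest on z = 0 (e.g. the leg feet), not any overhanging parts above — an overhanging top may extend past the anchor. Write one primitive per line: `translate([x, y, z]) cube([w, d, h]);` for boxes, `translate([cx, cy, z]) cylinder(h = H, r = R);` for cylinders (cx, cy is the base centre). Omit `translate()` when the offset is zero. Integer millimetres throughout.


translate([160, 387, 667]) cube([1259, 983, 47]);
translate([225, 452, 0]) cylinder(h = 667, r = 35);
translate([1354, 452, 0]) cylinder(h = 667, r = 35);
translate([225, 1305, 0]) cylinder(h = 667, r = 35);
translate([1354, 1305, 0]) cylinder(h = 667, r = 35);


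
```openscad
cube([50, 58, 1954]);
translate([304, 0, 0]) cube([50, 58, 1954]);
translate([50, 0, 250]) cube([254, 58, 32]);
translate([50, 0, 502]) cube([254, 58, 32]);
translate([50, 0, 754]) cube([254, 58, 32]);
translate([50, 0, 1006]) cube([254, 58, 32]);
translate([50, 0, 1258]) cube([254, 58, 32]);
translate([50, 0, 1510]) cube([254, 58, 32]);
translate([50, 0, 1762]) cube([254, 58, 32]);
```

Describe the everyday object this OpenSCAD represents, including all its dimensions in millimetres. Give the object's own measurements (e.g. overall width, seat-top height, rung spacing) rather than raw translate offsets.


A straight ladder. Two 50×58 mm vertical rails, 1954 mm tall, stand 354 mm apart (outside-to-outside) with their front faces coplanar on the −y side. 7 rungs, each 58 mm deep and 32 mm tall, span between the inner faces of the rails, front faces flush with the rails. The lowest rung's underside is at z = 250 mm and rungs are spaced 252 mm apart (underside to underside).


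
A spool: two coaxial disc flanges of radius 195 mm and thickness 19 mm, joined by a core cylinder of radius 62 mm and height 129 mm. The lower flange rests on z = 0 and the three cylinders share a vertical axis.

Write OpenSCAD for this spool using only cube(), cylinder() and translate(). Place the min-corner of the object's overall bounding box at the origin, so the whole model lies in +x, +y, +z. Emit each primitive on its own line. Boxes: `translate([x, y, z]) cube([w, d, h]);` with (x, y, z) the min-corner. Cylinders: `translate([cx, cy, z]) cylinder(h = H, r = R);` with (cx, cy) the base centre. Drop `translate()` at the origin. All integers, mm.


translate([195, 195, 0]) cylinder(h = 19, r = 195);
translate([195, 195, 19]) cylinder(h = 129, r = 62);
translate([195, 195, 148]) cylinder(h = 19, r = 195);


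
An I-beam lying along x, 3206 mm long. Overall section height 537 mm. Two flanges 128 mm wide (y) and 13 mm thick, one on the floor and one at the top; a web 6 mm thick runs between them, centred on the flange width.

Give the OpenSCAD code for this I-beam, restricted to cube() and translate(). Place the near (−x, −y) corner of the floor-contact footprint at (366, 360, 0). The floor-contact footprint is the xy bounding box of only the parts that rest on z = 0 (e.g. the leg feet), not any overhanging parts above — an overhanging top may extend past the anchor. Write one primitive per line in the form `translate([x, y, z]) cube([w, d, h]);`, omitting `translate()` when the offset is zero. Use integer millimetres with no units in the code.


translate([366, 360, 0]) cube([3206, 128, 13]);
translate([366, 421, 13]) cube([3206, 6, 511]);
translate([366, 360, 524]) cube([3206, 128, 13]);


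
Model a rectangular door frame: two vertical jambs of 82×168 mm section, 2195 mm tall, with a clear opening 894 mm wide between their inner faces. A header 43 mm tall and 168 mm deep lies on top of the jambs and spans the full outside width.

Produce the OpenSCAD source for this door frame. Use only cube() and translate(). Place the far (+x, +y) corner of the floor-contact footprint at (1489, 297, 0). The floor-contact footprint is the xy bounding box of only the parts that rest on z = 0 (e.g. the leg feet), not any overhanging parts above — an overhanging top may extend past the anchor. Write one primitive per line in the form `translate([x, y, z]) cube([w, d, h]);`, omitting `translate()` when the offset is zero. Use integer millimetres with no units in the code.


translate([431, 129, 0]) cube([82, 168, 2195]);
translate([1407, 129, 0]) cube([82, 168, 2195]);
translate([431, 129, 2195]) cube([1058, 168, 43]);


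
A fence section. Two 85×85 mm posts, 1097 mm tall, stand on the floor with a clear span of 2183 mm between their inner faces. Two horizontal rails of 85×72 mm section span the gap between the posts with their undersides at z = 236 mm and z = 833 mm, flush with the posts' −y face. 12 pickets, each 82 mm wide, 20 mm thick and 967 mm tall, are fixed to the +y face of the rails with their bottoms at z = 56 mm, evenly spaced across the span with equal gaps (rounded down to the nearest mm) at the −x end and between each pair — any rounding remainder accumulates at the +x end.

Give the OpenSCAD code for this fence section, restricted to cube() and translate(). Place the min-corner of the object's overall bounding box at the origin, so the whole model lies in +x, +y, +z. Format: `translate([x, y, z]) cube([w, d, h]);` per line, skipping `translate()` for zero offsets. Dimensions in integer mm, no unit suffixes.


cube([85, 85, 1097]);
translate([2268, 0, 0]) cube([85, 85, 1097]);
translate([85, 0, 236]) cube([2183, 85, 72]);
translate([85, 0, 833]) cube([2183, 85, 72]);
translate([177, 85, 56]) cube([82, 20, 967]);
translate([351, 85, 56]) cube([82, 20, 967]);
translate([525, 85, 56]) cube([82, 20, 967]);
translate([699, 85, 56]) cube([82, 20, 967]);
translate([873, 85, 56]) cube([82, 20, 967]);
translate([1047, 85, 56]) cube([82, 20, 967]);
translate([1221, 85, 56]) cube([82, 20, 967]);
translate([1395, 85, 56]) cube([82, 20, 967]);
translate([1569, 85, 56]) cube([82, 20, 967]);
translate([1743, 85, 56]) cube([82, 20, 967]);
translate([1917, 85, 56]) cube([82, 20, 967]);
translate([2091, 85, 56]) cube([82, 20, 967]);


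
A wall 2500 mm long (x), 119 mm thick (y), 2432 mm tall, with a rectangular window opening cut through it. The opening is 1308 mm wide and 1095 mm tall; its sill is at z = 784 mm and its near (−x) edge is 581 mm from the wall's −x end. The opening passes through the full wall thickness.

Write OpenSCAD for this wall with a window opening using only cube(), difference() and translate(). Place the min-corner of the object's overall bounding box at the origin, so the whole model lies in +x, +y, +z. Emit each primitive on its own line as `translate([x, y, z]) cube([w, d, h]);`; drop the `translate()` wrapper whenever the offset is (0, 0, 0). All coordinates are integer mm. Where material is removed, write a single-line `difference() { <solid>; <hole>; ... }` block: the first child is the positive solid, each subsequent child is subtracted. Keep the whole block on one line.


difference() { cube([2500, 119, 2432]); translate([581, 0, 784]) cube([1308, 119, 1095]); }


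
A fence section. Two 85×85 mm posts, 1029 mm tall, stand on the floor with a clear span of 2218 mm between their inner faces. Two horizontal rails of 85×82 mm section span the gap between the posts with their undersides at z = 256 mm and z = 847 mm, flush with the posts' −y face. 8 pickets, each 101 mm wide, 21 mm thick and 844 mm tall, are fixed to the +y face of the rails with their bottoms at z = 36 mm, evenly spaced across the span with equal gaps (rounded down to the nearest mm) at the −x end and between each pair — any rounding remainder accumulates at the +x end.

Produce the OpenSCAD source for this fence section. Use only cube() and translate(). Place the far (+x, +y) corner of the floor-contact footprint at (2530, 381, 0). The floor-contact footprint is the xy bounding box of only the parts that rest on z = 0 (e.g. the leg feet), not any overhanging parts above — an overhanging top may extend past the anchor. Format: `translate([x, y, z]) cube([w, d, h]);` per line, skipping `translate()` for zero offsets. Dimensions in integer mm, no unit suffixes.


translate([142, 296, 0]) cube([85, 85, 1029]);
translate([2445, 296, 0]) cube([85, 85, 1029]);
translate([227, 296, 256]) cube([2218, 85, 82]);
translate([227, 296, 847]) cube([2218, 85, 82]);
translate([383, 381, 36]) cube([101, 21, 844]);
translate([640, 381, 36]) cube([101, 21, 844]);
translate([897, 381, 36]) cube([101, 21, 844]);
translate([1154, 381, 36]) cube([101, 21, 844]);
translate([1411, 381, 36]) cube([101, 21, 844]);
translate([1668, 381, 36]) cube([101, 21, 844]);
translate([1925, 381, 36]) cube([101, 21, 844]);
translate([2182, 381, 36]) cube([101, 21, 844]);


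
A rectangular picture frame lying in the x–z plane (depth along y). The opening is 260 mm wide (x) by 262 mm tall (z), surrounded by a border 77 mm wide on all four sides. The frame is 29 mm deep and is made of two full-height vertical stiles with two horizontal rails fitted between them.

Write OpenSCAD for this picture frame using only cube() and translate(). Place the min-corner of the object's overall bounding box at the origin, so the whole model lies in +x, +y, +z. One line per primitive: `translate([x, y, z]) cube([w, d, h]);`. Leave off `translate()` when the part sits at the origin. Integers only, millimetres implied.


cube([77, 29, 416]);
translate([337, 0, 0]) cube([77, 29, 416]);
translate([77, 0, 0]) cube([260, 29, 77]);
translate([77, 0, 339]) cube([260, 29, 77]);


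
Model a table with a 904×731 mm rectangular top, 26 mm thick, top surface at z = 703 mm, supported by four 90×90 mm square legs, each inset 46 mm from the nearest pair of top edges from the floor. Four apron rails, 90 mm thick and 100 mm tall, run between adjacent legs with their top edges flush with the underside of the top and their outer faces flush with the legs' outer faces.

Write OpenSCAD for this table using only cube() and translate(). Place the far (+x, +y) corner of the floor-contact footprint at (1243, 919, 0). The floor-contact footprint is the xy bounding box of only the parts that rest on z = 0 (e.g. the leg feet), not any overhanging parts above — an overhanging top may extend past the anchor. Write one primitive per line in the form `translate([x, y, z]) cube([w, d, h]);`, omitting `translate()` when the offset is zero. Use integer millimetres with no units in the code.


translate([385, 234, 677]) cube([904, 731, 26]);
translate([431, 280, 0]) cube([90, 90, 677]);
translate([1153, 280, 0]) cube([90, 90, 677]);
translate([431, 829, 0]) cube([90, 90, 677]);
translate([1153, 829, 0]) cube([90, 90, 677]);
translate([521, 280, 577]) cube([632, 90, 100]);
translate([521, 829, 577]) cube([632, 90, 100]);
translate([431, 370, 577]) cube([90, 459, 100]);
translate([1153, 370, 577]) cube([90, 459, 100]);


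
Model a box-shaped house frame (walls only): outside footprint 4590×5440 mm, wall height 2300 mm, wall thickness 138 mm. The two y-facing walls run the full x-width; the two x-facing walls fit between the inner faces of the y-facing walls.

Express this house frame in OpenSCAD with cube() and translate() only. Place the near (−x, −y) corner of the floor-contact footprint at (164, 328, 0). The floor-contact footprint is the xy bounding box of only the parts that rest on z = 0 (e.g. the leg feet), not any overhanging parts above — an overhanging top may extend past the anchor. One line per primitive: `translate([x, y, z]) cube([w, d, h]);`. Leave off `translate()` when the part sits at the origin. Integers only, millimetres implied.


translate([164, 328, 0]) cube([4590, 138, 2300]);
translate([164, 5630, 0]) cube([4590, 138, 2300]);
translate([164, 466, 0]) cube([138, 5164, 2300]);
translate([4616, 466, 0]) cube([138, 5164, 2300]);


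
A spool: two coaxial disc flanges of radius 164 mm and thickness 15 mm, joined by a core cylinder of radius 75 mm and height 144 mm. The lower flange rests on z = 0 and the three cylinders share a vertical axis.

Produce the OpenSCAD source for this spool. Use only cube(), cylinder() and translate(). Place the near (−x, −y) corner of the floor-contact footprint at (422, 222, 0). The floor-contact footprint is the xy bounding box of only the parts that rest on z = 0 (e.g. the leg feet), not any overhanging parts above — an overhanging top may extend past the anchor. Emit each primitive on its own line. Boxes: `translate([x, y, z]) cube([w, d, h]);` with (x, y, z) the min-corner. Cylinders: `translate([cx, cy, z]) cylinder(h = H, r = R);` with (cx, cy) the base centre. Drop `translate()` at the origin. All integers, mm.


translate([586, 386, 0]) cylinder(h = 15, r = 164);
translate([586, 386, 15]) cylinder(h = 144, r = 75);
translate([586, 386, 159]) cylinder(h = 15, r = 164);


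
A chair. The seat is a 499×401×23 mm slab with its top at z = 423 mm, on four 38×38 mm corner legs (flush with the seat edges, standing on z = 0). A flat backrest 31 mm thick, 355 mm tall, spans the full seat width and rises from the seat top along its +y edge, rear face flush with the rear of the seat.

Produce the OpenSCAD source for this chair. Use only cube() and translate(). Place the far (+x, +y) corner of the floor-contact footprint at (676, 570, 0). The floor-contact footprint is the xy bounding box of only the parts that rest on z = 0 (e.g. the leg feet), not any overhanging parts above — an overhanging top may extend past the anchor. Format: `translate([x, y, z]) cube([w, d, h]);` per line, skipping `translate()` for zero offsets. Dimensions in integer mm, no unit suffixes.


// leg_h = 423 - 23 = 400
translate([177, 169, 400]) cube([499, 401, 23]);
translate([177, 169, 0]) cube([38, 38, 400]);
translate([638, 169, 0]) cube([38, 38, 400]);
translate([177, 532, 0]) cube([38, 38, 400]);
translate([638, 532, 0]) cube([38, 38, 400]);
translate([177, 539, 423]) cube([499, 31, 355]);


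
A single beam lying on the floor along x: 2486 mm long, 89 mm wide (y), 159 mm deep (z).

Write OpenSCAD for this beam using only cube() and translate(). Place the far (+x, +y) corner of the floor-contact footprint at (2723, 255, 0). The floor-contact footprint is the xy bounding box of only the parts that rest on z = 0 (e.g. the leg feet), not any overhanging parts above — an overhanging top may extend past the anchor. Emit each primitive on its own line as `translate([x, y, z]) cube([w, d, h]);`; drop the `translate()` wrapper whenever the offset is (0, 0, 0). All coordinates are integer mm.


translate([237, 166, 0]) cube([2486, 89, 159]);


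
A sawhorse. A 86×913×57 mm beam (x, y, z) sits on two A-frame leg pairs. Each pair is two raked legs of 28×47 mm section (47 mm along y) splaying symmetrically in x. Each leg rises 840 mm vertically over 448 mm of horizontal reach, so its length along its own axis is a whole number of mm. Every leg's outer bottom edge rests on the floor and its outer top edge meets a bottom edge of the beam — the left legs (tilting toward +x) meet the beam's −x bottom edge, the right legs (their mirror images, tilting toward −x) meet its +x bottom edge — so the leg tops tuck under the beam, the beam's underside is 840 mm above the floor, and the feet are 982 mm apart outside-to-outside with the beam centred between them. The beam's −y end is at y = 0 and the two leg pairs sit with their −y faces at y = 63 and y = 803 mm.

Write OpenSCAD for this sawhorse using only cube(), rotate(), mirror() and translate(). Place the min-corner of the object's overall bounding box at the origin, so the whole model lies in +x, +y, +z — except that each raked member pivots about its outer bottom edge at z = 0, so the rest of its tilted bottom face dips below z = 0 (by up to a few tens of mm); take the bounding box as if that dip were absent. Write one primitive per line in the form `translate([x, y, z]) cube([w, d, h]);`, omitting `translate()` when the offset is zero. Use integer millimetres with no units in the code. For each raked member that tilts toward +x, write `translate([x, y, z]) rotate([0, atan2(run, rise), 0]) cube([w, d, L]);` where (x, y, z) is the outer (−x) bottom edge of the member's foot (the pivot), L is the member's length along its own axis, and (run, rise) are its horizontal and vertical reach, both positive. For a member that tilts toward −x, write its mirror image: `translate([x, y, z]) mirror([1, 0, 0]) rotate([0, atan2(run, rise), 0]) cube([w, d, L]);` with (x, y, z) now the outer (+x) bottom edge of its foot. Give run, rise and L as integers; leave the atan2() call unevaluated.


// leg length = √(448² + 840²) = 952
// right-leg outer foot x = 2·448 + 86 = 982
// beam min-corner = (448, 0, 840)
translate([448, 0, 840]) cube([86, 913, 57]);
translate([0, 63, 0]) rotate([0, atan2(448, 840), 0]) cube([28, 47, 952]);
translate([982, 63, 0]) mirror([1, 0, 0]) rotate([0, atan2(448, 840), 0]) cube([28, 47, 952]);
translate([0, 803, 0]) rotate([0, atan2(448, 840), 0]) cube([28, 47, 952]);
translate([982, 803, 0]) mirror([1, 0, 0]) rotate([0, atan2(448, 840), 0]) cube([28, 47, 952]);


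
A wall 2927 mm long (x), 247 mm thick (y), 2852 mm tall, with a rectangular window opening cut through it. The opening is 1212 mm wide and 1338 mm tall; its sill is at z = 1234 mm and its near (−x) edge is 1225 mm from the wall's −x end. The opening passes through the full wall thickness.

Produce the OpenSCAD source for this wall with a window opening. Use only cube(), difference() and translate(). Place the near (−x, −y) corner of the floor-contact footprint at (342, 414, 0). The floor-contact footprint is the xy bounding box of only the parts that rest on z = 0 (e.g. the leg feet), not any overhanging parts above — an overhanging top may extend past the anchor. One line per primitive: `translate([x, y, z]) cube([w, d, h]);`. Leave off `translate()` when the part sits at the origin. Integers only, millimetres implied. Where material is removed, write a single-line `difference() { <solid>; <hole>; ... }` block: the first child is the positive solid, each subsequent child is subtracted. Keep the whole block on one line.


difference() { translate([342, 414, 0]) cube([2927, 247, 2852]); translate([1567, 414, 1234]) cube([1212, 247, 1338]); }


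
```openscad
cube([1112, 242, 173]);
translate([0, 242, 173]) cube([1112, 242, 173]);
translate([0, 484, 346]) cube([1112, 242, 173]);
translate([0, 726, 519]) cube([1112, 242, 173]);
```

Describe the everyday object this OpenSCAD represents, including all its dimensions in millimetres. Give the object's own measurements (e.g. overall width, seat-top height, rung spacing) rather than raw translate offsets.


A straight staircase of 4 solid steps. Each step is 1112 mm wide (x), 242 mm deep (y, the going) and 173 mm tall (the rise). The first step rests on the floor; each subsequent step sits one going further in +y and one rise higher in +z, directly behind and above the previous step with no overlap.


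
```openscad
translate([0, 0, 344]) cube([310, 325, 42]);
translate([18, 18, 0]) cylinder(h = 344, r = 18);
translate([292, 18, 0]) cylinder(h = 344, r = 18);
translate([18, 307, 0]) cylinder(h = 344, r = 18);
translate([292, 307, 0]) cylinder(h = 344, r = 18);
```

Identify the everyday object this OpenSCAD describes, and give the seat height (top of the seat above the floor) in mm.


A stool. The seat height is 386 mm.

A 310×325×42 slab at z = 344 on four corner cylinders — a stool. The seat top is 344 + 42 = 386 mm.


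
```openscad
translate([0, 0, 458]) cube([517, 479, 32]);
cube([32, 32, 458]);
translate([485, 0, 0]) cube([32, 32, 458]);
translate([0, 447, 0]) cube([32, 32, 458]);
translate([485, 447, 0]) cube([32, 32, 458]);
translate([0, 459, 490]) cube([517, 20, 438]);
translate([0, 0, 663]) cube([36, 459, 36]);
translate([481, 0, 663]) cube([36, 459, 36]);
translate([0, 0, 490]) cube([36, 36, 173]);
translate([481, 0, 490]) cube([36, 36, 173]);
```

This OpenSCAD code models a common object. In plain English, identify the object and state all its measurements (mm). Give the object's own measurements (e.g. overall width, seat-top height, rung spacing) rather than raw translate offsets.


A chair. The seat is a 517×479×32 mm slab with its top at z = 490 mm, on four 32×32 mm corner legs (flush with the seat edges, standing on z = 0). A flat backrest 20 mm thick, 438 mm tall, spans the full seat width and rises from the seat top along its +y edge, rear face flush with the rear of the seat. Two armrests of 36×36 mm section run along each side from the seat's front edge to the front of the backrest, top faces 209 mm above the seat top and outer faces flush with the seat's x-edges; a 36×36 mm post under the front of each armrest stands on the seat at the front corner.


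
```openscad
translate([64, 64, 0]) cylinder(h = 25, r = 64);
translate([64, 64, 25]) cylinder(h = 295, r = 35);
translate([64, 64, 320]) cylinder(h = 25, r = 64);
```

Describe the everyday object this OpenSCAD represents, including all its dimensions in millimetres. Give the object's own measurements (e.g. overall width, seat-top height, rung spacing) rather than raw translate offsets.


A spool: two coaxial disc flanges of radius 64 mm and thickness 25 mm, joined by a core cylinder of radius 35 mm and height 295 mm. The lower flange rests on z = 0 and the three cylinders share a vertical axis.


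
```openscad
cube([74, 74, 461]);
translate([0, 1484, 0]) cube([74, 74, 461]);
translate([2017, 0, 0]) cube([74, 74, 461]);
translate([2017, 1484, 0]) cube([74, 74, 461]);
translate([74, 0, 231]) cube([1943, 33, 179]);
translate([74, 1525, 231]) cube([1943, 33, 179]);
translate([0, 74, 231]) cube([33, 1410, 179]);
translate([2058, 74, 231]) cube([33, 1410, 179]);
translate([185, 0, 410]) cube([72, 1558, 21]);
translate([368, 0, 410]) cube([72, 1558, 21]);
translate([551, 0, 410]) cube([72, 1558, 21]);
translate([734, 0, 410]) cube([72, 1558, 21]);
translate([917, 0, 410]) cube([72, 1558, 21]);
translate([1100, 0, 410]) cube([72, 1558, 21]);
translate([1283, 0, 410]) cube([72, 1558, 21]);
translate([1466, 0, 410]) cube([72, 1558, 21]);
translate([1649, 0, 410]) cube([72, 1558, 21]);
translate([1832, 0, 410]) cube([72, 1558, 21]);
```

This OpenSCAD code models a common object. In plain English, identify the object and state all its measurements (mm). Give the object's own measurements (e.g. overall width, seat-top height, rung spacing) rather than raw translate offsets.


A bed frame 2091 mm long (x) by 1558 mm wide (y). Four 74×74 mm corner posts, 461 mm tall, at the corners of the footprint. Four rails of 33 mm thickness and 179 mm height run between adjacent posts with their undersides at z = 231 mm, their outer faces flush with the outside of the frame (the two x-running rails run between the posts' inner faces; the two y-running rails run between the posts' inner faces). 10 slats, each 72 mm wide (x) and 21 mm thick, lie across the top of the two x-running rails, running the full 1558 mm width of the frame in y; along x they sit between the end posts with a 111 mm gap after the −x posts and between neighbouring slats, leaving 113 mm before the +x posts.
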